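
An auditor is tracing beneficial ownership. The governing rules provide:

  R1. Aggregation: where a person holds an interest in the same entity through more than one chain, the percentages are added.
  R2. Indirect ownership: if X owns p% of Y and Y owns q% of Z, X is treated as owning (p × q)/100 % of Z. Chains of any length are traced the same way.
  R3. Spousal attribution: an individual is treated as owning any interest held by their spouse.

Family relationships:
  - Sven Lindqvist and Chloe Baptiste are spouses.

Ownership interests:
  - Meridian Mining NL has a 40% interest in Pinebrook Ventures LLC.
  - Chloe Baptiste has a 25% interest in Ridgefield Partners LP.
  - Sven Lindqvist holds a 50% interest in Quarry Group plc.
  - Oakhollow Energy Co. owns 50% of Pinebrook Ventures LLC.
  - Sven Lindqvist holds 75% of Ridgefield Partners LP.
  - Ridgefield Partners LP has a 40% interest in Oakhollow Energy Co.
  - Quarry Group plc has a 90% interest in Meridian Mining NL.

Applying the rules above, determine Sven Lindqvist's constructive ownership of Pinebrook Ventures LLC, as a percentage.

By spousal attribution (R3), Sven Lindqvist is treated as also owning Chloe Baptiste's interest in Ridgefield Partners LP, giving 75% + 25% = 100%.
Chain via Ridgefield Partners LP → Oakhollow Energy Co. (R2): 100% × 40% × 50% = 20% of Pinebrook Ventures LLC.
Chain via Quarry Group plc → Meridian Mining NL (R2): 50% × 90% × 40% = 18% of Pinebrook Ventures LLC.
Aggregating (R1): 20% + 18% = 38%.

38%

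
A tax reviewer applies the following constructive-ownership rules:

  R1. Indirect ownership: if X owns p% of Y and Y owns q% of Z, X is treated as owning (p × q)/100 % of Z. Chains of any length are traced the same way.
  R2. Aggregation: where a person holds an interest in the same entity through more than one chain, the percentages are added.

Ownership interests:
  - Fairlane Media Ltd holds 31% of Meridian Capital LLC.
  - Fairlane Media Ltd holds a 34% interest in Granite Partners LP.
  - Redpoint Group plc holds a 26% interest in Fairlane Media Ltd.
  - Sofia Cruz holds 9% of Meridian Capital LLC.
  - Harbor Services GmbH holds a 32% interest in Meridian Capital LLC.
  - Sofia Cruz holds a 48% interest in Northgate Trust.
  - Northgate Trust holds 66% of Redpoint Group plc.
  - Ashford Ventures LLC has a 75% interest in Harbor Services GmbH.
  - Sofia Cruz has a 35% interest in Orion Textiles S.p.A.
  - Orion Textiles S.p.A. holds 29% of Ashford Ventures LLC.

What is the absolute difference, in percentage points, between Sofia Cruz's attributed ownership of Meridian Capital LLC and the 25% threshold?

11.010592

Chain via Orion Textiles S.p.A. → Ashford Ventures LLC → Harbor Services GmbH (R1): 35% × 29% × 75% × 32% = 2.436% of Meridian Capital LLC.
Chain via Northgate Trust → Redpoint Group plc → Fairlane Media Ltd (R1): 48% × 66% × 26% × 31% = 2.553408% of Meridian Capital LLC.
Direct interest in Meridian Capital LLC: 9%.
Aggregating (R2): 2.436% + 2.553408% + 9% = 13.989408%.
13.989408% falls short of the 25% threshold by 11.010592 percentage points.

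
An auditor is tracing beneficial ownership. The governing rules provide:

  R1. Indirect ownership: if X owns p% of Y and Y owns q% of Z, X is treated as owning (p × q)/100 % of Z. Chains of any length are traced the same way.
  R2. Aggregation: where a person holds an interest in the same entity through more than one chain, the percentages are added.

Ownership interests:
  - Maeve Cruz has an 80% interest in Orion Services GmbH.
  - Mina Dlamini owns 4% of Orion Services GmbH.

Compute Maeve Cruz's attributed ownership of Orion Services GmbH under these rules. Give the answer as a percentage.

80%

Direct interest in Orion Services GmbH: 80%.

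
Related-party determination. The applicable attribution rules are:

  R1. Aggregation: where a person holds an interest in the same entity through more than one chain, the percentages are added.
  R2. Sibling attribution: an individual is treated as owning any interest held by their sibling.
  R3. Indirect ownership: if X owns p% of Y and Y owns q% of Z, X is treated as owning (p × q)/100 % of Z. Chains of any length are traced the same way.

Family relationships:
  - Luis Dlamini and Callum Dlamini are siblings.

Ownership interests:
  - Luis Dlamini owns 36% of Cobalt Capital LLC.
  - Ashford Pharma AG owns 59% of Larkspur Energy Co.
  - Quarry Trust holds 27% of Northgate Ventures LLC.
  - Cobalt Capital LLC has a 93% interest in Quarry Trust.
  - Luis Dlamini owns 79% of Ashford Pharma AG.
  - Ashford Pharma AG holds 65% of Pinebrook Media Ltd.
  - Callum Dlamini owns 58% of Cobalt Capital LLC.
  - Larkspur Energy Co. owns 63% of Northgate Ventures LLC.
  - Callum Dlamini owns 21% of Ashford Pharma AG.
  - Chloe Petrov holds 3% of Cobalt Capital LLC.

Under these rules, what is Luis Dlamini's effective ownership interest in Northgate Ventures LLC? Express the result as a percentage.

60.7734%

By sibling attribution (R2), Luis Dlamini is treated as also owning Callum Dlamini's interest in Cobalt Capital LLC, giving 36% + 58% = 94%.
By sibling attribution (R2), Luis Dlamini is treated as also owning Callum Dlamini's interest in Ashford Pharma AG, giving 79% + 21% = 100%.
Chain via Cobalt Capital LLC → Quarry Trust (R3): 94% × 93% × 27% = 23.6034% of Northgate Ventures LLC.
Chain via Ashford Pharma AG → Larkspur Energy Co. (R3): 100% × 59% × 63% = 37.17% of Northgate Ventures LLC.
Aggregating (R1): 23.6034% + 37.17% = 60.7734%.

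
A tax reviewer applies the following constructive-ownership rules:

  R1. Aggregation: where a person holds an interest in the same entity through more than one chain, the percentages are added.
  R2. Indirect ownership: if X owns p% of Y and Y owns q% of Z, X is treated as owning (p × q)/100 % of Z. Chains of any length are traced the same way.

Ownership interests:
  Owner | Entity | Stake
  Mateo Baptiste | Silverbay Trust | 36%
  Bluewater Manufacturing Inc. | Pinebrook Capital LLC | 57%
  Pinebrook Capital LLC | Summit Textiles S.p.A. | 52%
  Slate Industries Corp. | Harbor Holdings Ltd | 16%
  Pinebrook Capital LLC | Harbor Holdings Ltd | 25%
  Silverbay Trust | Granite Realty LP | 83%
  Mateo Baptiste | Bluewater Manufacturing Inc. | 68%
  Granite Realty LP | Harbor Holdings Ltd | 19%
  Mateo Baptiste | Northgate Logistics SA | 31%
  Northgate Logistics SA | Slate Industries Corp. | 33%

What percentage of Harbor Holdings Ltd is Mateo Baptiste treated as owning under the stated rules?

17.004%

Chain via Bluewater Manufacturing Inc. → Pinebrook Capital LLC (R2): 68% × 57% × 25% = 9.69% of Harbor Holdings Ltd.
Chain via Northgate Logistics SA → Slate Industries Corp. (R2): 31% × 33% × 16% = 1.6368% of Harbor Holdings Ltd.
Chain via Silverbay Trust → Granite Realty LP (R2): 36% × 83% × 19% = 5.6772% of Harbor Holdings Ltd.
Aggregating (R1): 9.69% + 1.6368% + 5.6772% = 17.004%.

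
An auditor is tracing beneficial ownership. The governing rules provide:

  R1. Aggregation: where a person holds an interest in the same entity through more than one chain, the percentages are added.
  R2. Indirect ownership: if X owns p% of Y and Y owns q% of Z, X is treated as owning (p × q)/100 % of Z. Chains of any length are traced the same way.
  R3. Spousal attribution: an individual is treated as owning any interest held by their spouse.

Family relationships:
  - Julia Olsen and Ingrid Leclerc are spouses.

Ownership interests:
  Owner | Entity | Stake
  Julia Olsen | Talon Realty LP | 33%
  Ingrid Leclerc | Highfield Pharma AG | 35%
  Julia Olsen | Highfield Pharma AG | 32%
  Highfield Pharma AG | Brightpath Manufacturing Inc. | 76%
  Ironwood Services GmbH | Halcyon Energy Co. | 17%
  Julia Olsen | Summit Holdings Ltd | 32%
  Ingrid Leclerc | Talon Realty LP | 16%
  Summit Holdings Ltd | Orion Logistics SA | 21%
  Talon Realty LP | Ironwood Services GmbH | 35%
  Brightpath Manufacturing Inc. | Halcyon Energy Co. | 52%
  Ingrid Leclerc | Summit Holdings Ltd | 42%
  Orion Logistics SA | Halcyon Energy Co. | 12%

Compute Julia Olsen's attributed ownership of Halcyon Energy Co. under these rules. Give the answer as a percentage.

By spousal attribution (R3), Julia Olsen is treated as also owning Ingrid Leclerc's interest in Talon Realty LP, giving 33% + 16% = 49%.
By spousal attribution (R3), Julia Olsen is treated as also owning Ingrid Leclerc's interest in Summit Holdings Ltd, giving 32% + 42% = 74%.
By spousal attribution (R3), Julia Olsen is treated as also owning Ingrid Leclerc's interest in Highfield Pharma AG, giving 32% + 35% = 67%.
Chain via Talon Realty LP → Ironwood Services GmbH (R2): 49% × 35% × 17% = 2.9155% of Halcyon Energy Co.
Chain via Summit Holdings Ltd → Orion Logistics SA (R2): 74% × 21% × 12% = 1.8648% of Halcyon Energy Co.
Chain via Highfield Pharma AG → Brightpath Manufacturing Inc. (R2): 67% × 76% × 52% = 26.4784% of Halcyon Energy Co.
Aggregating (R1): 2.9155% + 1.8648% + 26.4784% = 31.2587%.

31.2587%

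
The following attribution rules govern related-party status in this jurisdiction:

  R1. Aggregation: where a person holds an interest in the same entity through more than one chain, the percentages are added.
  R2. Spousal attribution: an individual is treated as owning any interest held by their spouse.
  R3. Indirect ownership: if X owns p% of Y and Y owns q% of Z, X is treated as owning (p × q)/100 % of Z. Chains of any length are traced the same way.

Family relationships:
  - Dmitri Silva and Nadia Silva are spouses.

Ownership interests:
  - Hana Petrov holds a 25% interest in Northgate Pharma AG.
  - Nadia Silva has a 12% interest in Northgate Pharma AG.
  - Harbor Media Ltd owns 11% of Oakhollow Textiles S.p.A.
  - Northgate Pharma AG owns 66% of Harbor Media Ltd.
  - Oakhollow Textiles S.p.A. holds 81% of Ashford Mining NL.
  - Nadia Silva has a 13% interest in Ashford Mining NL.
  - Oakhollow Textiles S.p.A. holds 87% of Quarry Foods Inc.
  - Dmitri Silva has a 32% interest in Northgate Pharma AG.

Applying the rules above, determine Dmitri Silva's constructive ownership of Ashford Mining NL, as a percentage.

By spousal attribution (R2), Dmitri Silva is treated as also owning Nadia Silva's interest in Northgate Pharma AG, giving 32% + 12% = 44%.
By spousal attribution (R2), Dmitri Silva is treated as owning Nadia Silva's 13% interest in Ashford Mining NL.
Chain via Northgate Pharma AG → Harbor Media Ltd → Oakhollow Textiles S.p.A. (R3): 44% × 66% × 11% × 81% = 2.587464% of Ashford Mining NL.
Direct interest in Ashford Mining NL: 13%.
Aggregating (R1): 2.587464% + 13% = 15.587464%.

15.587464%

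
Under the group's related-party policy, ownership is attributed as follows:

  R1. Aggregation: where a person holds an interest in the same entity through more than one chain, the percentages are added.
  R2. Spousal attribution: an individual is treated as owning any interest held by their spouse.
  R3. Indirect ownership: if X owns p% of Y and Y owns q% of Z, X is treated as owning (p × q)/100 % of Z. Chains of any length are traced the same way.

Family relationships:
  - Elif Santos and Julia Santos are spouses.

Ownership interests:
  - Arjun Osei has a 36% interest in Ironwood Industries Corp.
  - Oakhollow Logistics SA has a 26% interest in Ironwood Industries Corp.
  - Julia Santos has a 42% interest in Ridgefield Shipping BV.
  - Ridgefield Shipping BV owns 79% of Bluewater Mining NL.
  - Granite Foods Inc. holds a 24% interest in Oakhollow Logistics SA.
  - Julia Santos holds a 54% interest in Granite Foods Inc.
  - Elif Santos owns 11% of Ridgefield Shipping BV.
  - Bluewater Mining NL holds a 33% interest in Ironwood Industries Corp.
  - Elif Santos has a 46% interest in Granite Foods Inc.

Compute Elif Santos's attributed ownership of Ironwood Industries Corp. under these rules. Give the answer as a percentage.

20.0571%

By spousal attribution (R2), Elif Santos is treated as also owning Julia Santos's interest in Granite Foods Inc, giving 46% + 54% = 100%.
By spousal attribution (R2), Elif Santos is treated as also owning Julia Santos's interest in Ridgefield Shipping BV, giving 11% + 42% = 53%.
Chain via Granite Foods Inc. → Oakhollow Logistics SA (R3): 100% × 24% × 26% = 6.24% of Ironwood Industries Corp.
Chain via Ridgefield Shipping BV → Bluewater Mining NL (R3): 53% × 79% × 33% = 13.8171% of Ironwood Industries Corp.
Aggregating (R1): 6.24% + 13.8171% = 20.0571%.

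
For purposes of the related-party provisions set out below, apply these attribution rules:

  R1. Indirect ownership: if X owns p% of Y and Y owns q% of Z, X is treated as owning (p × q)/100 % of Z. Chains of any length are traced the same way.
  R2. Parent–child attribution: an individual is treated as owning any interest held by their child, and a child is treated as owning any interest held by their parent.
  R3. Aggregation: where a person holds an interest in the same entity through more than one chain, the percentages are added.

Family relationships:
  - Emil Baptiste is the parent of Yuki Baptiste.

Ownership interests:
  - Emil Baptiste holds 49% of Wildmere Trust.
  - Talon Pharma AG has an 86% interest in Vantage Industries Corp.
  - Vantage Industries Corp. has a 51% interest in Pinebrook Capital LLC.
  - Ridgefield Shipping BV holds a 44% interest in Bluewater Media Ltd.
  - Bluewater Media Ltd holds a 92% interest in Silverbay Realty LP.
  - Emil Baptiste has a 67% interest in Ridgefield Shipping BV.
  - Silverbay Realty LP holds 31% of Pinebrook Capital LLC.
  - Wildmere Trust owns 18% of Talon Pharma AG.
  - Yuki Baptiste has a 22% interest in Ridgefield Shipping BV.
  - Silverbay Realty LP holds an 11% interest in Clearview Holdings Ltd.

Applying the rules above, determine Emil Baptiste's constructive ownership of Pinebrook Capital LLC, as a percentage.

15.036884%

By parent–child attribution (R2), Emil Baptiste is treated as also owning Yuki Baptiste's interest in Ridgefield Shipping BV, giving 67% + 22% = 89%.
Chain via Ridgefield Shipping BV → Bluewater Media Ltd → Silverbay Realty LP (R1): 89% × 44% × 92% × 31% = 11.168432% of Pinebrook Capital LLC.
Chain via Wildmere Trust → Talon Pharma AG → Vantage Industries Corp. (R1): 49% × 18% × 86% × 51% = 3.868452% of Pinebrook Capital LLC.
Aggregating (R3): 11.168432% + 3.868452% = 15.036884%.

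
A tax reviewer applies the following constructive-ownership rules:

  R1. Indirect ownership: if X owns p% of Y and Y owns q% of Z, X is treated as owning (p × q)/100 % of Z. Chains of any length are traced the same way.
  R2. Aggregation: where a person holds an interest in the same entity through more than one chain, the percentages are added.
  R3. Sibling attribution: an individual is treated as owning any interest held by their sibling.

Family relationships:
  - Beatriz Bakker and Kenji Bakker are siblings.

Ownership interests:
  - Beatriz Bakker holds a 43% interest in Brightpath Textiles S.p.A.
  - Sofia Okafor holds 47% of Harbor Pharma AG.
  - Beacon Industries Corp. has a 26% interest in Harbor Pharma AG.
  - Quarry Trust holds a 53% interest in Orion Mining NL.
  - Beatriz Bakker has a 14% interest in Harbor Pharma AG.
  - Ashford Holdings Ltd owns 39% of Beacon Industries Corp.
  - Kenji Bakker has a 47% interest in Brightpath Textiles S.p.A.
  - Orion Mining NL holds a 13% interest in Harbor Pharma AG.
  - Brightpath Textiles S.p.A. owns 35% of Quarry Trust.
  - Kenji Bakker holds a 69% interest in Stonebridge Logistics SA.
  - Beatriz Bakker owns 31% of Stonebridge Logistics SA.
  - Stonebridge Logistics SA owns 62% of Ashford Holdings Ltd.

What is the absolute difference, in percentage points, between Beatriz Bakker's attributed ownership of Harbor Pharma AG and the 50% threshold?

27.54285

By sibling attribution (R3), Beatriz Bakker is treated as also owning Kenji Bakker's interest in Stonebridge Logistics SA, giving 31% + 69% = 100%.
By sibling attribution (R3), Beatriz Bakker is treated as also owning Kenji Bakker's interest in Brightpath Textiles S.p.A, giving 43% + 47% = 90%.
Chain via Stonebridge Logistics SA → Ashford Holdings Ltd → Beacon Industries Corp. (R1): 100% × 62% × 39% × 26% = 6.2868% of Harbor Pharma AG.
Chain via Brightpath Textiles S.p.A. → Quarry Trust → Orion Mining NL (R1): 90% × 35% × 53% × 13% = 2.17035% of Harbor Pharma AG.
Direct interest in Harbor Pharma AG: 14%.
Aggregating (R2): 6.2868% + 2.17035% + 14% = 22.45715%.
22.45715% falls short of the 50% threshold by 27.54285 percentage points.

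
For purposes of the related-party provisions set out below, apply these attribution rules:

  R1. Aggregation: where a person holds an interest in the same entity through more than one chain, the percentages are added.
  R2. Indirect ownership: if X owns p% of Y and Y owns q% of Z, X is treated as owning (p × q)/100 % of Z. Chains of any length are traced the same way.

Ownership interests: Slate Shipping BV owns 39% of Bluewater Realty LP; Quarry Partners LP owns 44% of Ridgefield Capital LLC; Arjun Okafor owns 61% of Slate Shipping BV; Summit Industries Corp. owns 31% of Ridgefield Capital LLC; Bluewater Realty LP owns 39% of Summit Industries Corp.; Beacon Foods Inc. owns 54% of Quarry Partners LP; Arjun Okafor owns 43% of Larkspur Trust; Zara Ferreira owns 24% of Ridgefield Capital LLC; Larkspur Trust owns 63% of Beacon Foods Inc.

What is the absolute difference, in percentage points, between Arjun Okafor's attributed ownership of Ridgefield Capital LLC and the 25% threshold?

15.687205

Chain via Slate Shipping BV → Bluewater Realty LP → Summit Industries Corp. (R2): 61% × 39% × 39% × 31% = 2.876211% of Ridgefield Capital LLC.
Chain via Larkspur Trust → Beacon Foods Inc. → Quarry Partners LP (R2): 43% × 63% × 54% × 44% = 6.436584% of Ridgefield Capital LLC.
Aggregating (R1): 2.876211% + 6.436584% = 9.312795%.
9.312795% falls short of the 25% threshold by 15.687205 percentage points.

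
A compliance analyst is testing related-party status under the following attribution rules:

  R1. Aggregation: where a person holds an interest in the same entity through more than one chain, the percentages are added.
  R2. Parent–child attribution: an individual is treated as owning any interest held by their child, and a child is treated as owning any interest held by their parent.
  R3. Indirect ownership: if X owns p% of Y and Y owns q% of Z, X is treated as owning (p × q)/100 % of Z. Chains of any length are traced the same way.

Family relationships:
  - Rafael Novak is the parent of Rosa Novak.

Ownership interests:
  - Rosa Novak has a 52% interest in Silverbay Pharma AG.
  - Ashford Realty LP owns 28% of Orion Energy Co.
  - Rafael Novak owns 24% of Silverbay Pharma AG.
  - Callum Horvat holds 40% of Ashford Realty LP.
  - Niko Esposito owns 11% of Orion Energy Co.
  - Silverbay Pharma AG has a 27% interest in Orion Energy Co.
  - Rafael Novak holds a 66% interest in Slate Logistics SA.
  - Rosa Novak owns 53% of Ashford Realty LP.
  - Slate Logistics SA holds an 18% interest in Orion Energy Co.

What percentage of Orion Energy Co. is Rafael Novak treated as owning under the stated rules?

47.24%

By parent–child attribution (R2), Rafael Novak is treated as also owning Rosa Novak's interest in Silverbay Pharma AG, giving 24% + 52% = 76%.
By parent–child attribution (R2), Rafael Novak is treated as owning Rosa Novak's 53% interest in Ashford Realty LP.
Chain via Silverbay Pharma AG (R3): 76% × 27% = 20.52% of Orion Energy Co.
Chain via Slate Logistics SA (R3): 66% × 18% = 11.88% of Orion Energy Co.
Chain via Ashford Realty LP (R3): 53% × 28% = 14.84% of Orion Energy Co.
Aggregating (R1): 20.52% + 11.88% + 14.84% = 47.24%.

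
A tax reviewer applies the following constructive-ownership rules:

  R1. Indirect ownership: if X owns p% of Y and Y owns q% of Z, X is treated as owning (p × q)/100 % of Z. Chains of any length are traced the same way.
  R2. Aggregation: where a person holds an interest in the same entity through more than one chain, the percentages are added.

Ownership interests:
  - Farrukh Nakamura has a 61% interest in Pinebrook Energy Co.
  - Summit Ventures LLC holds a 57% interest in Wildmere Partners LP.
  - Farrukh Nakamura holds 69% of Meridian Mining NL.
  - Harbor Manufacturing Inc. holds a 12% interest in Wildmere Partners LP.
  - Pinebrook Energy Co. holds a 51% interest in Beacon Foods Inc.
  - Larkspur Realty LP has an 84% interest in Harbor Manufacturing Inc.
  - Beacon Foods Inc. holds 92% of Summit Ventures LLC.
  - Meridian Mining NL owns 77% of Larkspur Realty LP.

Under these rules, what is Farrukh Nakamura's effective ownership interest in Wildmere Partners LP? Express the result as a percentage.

Chain via Meridian Mining NL → Larkspur Realty LP → Harbor Manufacturing Inc. (R1): 69% × 77% × 84% × 12% = 5.355504% of Wildmere Partners LP.
Chain via Pinebrook Energy Co. → Beacon Foods Inc. → Summit Ventures LLC (R1): 61% × 51% × 92% × 57% = 16.314084% of Wildmere Partners LP.
Aggregating (R2): 5.355504% + 16.314084% = 21.669588%.

21.669588%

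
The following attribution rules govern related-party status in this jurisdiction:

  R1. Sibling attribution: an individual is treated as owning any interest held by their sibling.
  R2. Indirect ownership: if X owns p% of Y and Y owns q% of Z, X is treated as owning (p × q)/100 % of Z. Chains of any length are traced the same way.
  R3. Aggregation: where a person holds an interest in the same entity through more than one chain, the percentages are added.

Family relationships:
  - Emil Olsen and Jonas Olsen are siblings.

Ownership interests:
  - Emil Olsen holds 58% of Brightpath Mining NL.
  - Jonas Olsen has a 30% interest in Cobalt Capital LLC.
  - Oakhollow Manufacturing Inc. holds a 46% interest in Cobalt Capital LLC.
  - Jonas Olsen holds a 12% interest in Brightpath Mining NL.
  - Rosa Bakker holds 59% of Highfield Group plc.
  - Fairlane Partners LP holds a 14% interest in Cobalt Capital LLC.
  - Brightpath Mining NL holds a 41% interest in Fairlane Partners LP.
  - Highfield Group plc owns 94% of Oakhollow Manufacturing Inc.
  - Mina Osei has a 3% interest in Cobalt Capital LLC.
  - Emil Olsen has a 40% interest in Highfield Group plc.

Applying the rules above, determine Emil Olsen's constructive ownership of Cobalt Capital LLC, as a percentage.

51.314%

By sibling attribution (R1), Emil Olsen is treated as also owning Jonas Olsen's interest in Brightpath Mining NL, giving 58% + 12% = 70%.
By sibling attribution (R1), Emil Olsen is treated as owning Jonas Olsen's 30% interest in Cobalt Capital LLC.
Chain via Brightpath Mining NL → Fairlane Partners LP (R2): 70% × 41% × 14% = 4.018% of Cobalt Capital LLC.
Chain via Highfield Group plc → Oakhollow Manufacturing Inc. (R2): 40% × 94% × 46% = 17.296% of Cobalt Capital LLC.
Direct interest in Cobalt Capital LLC: 30%.
Aggregating (R3): 4.018% + 17.296% + 30% = 51.314%.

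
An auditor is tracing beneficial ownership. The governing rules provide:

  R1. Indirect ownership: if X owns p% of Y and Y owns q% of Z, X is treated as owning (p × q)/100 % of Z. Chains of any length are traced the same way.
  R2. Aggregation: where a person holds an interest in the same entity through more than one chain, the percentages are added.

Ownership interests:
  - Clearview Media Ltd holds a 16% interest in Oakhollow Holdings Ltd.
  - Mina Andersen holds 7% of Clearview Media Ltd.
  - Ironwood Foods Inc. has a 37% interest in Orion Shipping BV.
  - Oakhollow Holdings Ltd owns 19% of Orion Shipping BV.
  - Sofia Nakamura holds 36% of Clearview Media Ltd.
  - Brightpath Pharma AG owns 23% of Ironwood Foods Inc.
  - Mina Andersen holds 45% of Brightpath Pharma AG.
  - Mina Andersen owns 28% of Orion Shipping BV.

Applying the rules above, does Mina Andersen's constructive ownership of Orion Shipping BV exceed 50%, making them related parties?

Chain via Brightpath Pharma AG → Ironwood Foods Inc. (R1): 45% × 23% × 37% = 3.8295% of Orion Shipping BV.
Chain via Clearview Media Ltd → Oakhollow Holdings Ltd (R1): 7% × 16% × 19% = 0.2128% of Orion Shipping BV.
Direct interest in Orion Shipping BV: 28%.
Aggregating (R2): 3.8295% + 0.2128% + 28% = 32.0423%.
32.0423% does not exceed the 50% threshold, so Mina is not a related party to Orion Shipping BV.

No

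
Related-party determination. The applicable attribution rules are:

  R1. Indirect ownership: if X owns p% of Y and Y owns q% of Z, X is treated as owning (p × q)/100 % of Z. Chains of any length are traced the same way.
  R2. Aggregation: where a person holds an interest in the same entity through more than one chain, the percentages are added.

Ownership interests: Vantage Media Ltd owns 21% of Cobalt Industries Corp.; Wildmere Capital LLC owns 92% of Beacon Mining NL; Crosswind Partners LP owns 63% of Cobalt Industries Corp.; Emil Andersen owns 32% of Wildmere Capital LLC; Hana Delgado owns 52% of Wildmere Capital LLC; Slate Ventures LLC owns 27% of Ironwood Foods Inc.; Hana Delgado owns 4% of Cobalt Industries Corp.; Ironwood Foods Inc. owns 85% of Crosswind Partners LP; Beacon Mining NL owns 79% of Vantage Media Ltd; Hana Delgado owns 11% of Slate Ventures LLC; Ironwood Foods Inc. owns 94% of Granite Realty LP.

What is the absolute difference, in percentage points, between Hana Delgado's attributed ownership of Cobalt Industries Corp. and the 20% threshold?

6.472909

Chain via Slate Ventures LLC → Ironwood Foods Inc. → Crosswind Partners LP (R1): 11% × 27% × 85% × 63% = 1.590435% of Cobalt Industries Corp.
Chain via Wildmere Capital LLC → Beacon Mining NL → Vantage Media Ltd (R1): 52% × 92% × 79% × 21% = 7.936656% of Cobalt Industries Corp.
Direct interest in Cobalt Industries Corp: 4%.
Aggregating (R2): 1.590435% + 7.936656% + 4% = 13.527091%.
13.527091% falls short of the 20% threshold by 6.472909 percentage points.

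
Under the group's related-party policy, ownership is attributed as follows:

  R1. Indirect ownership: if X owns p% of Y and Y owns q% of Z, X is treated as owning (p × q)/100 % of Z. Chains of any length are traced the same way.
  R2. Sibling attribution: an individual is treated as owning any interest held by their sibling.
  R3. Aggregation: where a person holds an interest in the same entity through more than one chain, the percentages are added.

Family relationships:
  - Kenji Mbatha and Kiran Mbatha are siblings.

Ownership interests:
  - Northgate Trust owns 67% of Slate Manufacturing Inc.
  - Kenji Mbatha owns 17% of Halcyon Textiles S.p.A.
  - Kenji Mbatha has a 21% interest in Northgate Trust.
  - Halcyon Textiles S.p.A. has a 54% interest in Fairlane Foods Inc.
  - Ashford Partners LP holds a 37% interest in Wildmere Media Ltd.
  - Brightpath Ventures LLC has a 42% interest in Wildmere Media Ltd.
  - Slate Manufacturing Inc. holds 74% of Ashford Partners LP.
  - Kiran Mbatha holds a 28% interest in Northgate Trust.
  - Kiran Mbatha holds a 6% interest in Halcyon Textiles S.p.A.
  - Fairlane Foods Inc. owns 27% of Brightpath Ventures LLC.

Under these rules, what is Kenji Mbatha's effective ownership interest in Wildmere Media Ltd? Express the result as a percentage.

10.397282%

By sibling attribution (R2), Kenji Mbatha is treated as also owning Kiran Mbatha's interest in Halcyon Textiles S.p.A, giving 17% + 6% = 23%.
By sibling attribution (R2), Kenji Mbatha is treated as also owning Kiran Mbatha's interest in Northgate Trust, giving 21% + 28% = 49%.
Chain via Halcyon Textiles S.p.A. → Fairlane Foods Inc. → Brightpath Ventures LLC (R1): 23% × 54% × 27% × 42% = 1.408428% of Wildmere Media Ltd.
Chain via Northgate Trust → Slate Manufacturing Inc. → Ashford Partners LP (R1): 49% × 67% × 74% × 37% = 8.988854% of Wildmere Media Ltd.
Aggregating (R3): 1.408428% + 8.988854% = 10.397282%.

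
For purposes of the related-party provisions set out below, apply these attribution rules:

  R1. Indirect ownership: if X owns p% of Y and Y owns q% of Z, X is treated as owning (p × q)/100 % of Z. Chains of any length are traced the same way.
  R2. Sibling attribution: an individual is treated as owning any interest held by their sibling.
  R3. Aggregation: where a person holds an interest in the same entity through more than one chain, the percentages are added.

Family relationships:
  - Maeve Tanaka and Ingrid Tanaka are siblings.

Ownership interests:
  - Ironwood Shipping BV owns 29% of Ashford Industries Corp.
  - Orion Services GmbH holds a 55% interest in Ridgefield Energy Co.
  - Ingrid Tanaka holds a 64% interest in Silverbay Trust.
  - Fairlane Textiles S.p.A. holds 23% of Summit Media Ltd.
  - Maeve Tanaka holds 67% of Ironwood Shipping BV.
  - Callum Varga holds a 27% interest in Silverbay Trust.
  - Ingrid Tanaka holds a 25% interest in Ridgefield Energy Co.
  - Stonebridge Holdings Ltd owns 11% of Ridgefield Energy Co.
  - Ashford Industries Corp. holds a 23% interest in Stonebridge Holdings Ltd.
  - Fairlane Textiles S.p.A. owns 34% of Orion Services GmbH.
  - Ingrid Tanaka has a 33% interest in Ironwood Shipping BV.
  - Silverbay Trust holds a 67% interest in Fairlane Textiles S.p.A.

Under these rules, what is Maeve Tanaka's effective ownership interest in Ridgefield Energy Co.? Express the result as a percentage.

33.75226%

By sibling attribution (R2), Maeve Tanaka is treated as also owning Ingrid Tanaka's interest in Ironwood Shipping BV, giving 67% + 33% = 100%.
By sibling attribution (R2), Maeve Tanaka is treated as owning Ingrid Tanaka's 64% interest in Silverbay Trust.
By sibling attribution (R2), Maeve Tanaka is treated as owning Ingrid Tanaka's 25% interest in Ridgefield Energy Co.
Chain via Ironwood Shipping BV → Ashford Industries Corp. → Stonebridge Holdings Ltd (R1): 100% × 29% × 23% × 11% = 0.7337% of Ridgefield Energy Co.
Chain via Silverbay Trust → Fairlane Textiles S.p.A. → Orion Services GmbH (R1): 64% × 67% × 34% × 55% = 8.01856% of Ridgefield Energy Co.
Direct interest in Ridgefield Energy Co: 25%.
Aggregating (R3): 0.7337% + 8.01856% + 25% = 33.75226%.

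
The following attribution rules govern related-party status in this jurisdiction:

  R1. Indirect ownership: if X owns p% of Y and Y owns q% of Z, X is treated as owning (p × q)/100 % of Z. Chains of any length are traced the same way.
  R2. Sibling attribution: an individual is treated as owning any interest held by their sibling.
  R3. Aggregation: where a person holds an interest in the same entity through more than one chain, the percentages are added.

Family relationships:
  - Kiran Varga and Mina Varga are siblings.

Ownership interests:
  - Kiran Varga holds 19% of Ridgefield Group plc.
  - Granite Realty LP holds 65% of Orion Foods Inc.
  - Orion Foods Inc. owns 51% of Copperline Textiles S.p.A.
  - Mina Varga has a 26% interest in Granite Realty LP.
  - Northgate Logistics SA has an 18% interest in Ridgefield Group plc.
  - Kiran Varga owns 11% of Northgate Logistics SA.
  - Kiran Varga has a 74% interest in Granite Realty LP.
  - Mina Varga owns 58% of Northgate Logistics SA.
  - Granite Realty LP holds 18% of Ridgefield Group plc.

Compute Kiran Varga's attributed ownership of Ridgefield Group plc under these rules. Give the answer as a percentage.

By sibling attribution (R2), Kiran Varga is treated as also owning Mina Varga's interest in Northgate Logistics SA, giving 11% + 58% = 69%.
By sibling attribution (R2), Kiran Varga is treated as also owning Mina Varga's interest in Granite Realty LP, giving 74% + 26% = 100%.
Chain via Northgate Logistics SA (R1): 69% × 18% = 12.42% of Ridgefield Group plc.
Chain via Granite Realty LP (R1): 100% × 18% = 18% of Ridgefield Group plc.
Direct interest in Ridgefield Group plc: 19%.
Aggregating (R3): 12.42% + 18% + 19% = 49.42%.

49.42%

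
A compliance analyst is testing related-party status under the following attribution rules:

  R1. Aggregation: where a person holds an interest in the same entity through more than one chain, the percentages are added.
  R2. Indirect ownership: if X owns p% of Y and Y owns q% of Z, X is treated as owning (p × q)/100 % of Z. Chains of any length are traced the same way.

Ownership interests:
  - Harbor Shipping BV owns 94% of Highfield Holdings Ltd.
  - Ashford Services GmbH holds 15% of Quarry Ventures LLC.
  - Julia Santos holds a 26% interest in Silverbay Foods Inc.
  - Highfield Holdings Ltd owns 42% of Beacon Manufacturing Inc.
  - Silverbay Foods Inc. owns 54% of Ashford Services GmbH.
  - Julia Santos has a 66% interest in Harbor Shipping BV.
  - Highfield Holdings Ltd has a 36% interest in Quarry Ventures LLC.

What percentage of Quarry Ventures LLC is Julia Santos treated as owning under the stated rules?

24.4404%

Chain via Silverbay Foods Inc. → Ashford Services GmbH (R2): 26% × 54% × 15% = 2.106% of Quarry Ventures LLC.
Chain via Harbor Shipping BV → Highfield Holdings Ltd (R2): 66% × 94% × 36% = 22.3344% of Quarry Ventures LLC.
Aggregating (R1): 2.106% + 22.3344% = 24.4404%.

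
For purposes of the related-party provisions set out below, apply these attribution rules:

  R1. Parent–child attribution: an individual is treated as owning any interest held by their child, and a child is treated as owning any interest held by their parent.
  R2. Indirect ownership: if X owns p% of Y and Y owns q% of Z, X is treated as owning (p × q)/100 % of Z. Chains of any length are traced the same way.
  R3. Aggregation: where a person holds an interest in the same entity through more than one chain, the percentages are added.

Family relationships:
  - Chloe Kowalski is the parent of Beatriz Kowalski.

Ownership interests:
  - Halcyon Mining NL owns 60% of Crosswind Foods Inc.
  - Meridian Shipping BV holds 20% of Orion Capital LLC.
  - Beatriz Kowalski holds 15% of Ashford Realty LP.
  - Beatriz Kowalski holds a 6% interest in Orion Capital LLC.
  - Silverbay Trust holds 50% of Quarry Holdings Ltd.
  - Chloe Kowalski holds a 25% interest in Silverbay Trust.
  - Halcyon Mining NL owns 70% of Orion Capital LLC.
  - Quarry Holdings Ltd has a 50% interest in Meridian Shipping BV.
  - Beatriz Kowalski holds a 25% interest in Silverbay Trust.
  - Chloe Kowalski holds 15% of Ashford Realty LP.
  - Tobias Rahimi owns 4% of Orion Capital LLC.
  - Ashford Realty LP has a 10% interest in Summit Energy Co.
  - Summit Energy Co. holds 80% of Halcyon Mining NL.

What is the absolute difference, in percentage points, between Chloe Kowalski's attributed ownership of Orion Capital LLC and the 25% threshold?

14.82

By parent–child attribution (R1), Chloe Kowalski is treated as also owning Beatriz Kowalski's interest in Silverbay Trust, giving 25% + 25% = 50%.
By parent–child attribution (R1), Chloe Kowalski is treated as also owning Beatriz Kowalski's interest in Ashford Realty LP, giving 15% + 15% = 30%.
By parent–child attribution (R1), Chloe Kowalski is treated as owning Beatriz Kowalski's 6% interest in Orion Capital LLC.
Chain via Silverbay Trust → Quarry Holdings Ltd → Meridian Shipping BV (R2): 50% × 50% × 50% × 20% = 2.5% of Orion Capital LLC.
Chain via Ashford Realty LP → Summit Energy Co. → Halcyon Mining NL (R2): 30% × 10% × 80% × 70% = 1.68% of Orion Capital LLC.
Direct interest in Orion Capital LLC: 6%.
Aggregating (R3): 2.5% + 1.68% + 6% = 10.18%.
10.18% falls short of the 25% threshold by 14.82 percentage points.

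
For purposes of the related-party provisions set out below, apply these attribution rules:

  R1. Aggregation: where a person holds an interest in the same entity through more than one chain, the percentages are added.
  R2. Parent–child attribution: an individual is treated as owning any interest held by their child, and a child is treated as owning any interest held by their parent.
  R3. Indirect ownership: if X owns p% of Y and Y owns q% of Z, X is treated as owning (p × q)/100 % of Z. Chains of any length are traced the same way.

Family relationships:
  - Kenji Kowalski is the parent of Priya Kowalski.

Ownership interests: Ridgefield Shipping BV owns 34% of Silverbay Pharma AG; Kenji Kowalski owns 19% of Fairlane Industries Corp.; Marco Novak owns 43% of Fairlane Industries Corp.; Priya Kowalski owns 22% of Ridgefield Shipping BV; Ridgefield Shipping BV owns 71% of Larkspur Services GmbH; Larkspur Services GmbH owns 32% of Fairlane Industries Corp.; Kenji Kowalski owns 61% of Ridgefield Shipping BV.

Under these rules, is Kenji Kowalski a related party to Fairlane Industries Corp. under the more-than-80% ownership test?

By parent–child attribution (R2), Kenji Kowalski is treated as also owning Priya Kowalski's interest in Ridgefield Shipping BV, giving 61% + 22% = 83%.
Chain via Ridgefield Shipping BV → Larkspur Services GmbH (R3): 83% × 71% × 32% = 18.8576% of Fairlane Industries Corp.
Direct interest in Fairlane Industries Corp: 19%.
Aggregating (R1): 18.8576% + 19% = 37.8576%.
37.8576% does not exceed the 80% threshold, so Kenji is not a related party to Fairlane Industries Corp.

No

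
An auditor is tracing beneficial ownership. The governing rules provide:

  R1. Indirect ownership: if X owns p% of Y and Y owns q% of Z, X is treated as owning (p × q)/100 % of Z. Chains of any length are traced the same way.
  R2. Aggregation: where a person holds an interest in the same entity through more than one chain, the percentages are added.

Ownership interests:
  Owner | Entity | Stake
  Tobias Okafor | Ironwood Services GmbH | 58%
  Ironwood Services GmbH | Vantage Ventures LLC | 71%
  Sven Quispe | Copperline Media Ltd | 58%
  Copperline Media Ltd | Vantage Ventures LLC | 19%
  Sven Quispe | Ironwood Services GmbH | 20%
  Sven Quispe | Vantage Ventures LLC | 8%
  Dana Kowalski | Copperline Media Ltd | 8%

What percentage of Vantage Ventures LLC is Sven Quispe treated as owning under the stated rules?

Chain via Copperline Media Ltd (R1): 58% × 19% = 11.02% of Vantage Ventures LLC.
Chain via Ironwood Services GmbH (R1): 20% × 71% = 14.2% of Vantage Ventures LLC.
Direct interest in Vantage Ventures LLC: 8%.
Aggregating (R2): 11.02% + 14.2% + 8% = 33.22%.

33.22%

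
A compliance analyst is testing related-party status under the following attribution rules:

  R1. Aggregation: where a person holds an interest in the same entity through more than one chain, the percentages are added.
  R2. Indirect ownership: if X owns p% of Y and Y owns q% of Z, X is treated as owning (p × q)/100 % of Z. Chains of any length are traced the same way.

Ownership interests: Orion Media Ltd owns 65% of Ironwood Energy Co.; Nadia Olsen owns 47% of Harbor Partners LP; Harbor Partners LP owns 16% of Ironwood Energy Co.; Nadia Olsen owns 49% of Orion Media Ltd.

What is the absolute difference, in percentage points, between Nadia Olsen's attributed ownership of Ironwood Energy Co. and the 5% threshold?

34.37

Chain via Orion Media Ltd (R2): 49% × 65% = 31.85% of Ironwood Energy Co.
Chain via Harbor Partners LP (R2): 47% × 16% = 7.52% of Ironwood Energy Co.
Aggregating (R1): 31.85% + 7.52% = 39.37%.
39.37% exceeds the 5% threshold by 34.37 percentage points.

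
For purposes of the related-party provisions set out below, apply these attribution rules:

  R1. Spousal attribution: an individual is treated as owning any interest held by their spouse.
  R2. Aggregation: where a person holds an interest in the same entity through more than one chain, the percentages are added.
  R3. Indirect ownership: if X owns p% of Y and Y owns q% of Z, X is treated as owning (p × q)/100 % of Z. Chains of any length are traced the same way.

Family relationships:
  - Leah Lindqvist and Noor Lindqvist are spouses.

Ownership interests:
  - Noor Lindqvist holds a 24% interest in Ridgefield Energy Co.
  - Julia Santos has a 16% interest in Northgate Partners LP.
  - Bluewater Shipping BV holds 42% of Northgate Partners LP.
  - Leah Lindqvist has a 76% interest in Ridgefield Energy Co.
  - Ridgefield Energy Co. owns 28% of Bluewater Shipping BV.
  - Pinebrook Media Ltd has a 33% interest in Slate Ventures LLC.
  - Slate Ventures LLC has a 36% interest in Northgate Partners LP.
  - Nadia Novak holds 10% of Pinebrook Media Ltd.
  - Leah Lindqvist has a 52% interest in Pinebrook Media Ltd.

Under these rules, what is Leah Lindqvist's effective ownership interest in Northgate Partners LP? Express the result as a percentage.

By spousal attribution (R1), Leah Lindqvist is treated as also owning Noor Lindqvist's interest in Ridgefield Energy Co, giving 76% + 24% = 100%.
Chain via Ridgefield Energy Co. → Bluewater Shipping BV (R3): 100% × 28% × 42% = 11.76% of Northgate Partners LP.
Chain via Pinebrook Media Ltd → Slate Ventures LLC (R3): 52% × 33% × 36% = 6.1776% of Northgate Partners LP.
Aggregating (R2): 11.76% + 6.1776% = 17.9376%.

17.9376%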